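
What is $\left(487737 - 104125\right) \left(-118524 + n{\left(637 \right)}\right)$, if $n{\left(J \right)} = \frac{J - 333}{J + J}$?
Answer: $- \frac{28962566365232}{637} \approx -4.5467 \cdot 10^{10}$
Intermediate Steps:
$n{\left(J \right)} = \frac{-333 + J}{2 J}$
$\left(487737 - 104125\right) \left(-118524 + n{\left(637 \right)}\right) = \left(487737 - 104125\right) \left(-118524 + \frac{-333 + 637}{2 \cdot 637}\right) = 383612 \left(-118524 + \frac{1}{2} \cdot \frac{1}{637} \cdot 304\right) = 383612 \left(-118524 + \frac{152}{637}\right) = 383612 \left(- \frac{75499636}{637}\right) = - \frac{28962566365232}{637}$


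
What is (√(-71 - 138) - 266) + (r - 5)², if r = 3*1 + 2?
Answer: -266 + I*√209 ≈ -266.0 + 14.457*I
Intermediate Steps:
r = 5 (r = 3 + 2 = 5)
(√(-71 - 138) - 266) + (r - 5)² = (√(-71 - 138) - 266) + (5 - 5)² = (√(-209) - 266) + 0² = (I*√209 - 266) + 0 = (-266 + I*√209) + 0 = -266 + I*√209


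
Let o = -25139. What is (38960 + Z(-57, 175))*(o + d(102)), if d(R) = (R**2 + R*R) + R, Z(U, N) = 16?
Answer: -164829504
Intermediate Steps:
d(R) = R + 2*R**2 (d(R) = (R**2 + R**2) + R = 2*R**2 + R = R + 2*R**2)
(38960 + Z(-57, 175))*(o + d(102)) = (38960 + 16)*(-25139 + 102*(1 + 2*102)) = 38976*(-25139 + 102*(1 + 204)) = 38976*(-25139 + 102*205) = 38976*(-25139 + 20910) = 38976*(-4229) = -164829504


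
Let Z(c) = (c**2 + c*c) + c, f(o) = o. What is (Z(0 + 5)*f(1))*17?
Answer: 935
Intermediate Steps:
Z(c) = c + 2*c**2 (Z(c) = (c**2 + c**2) + c = 2*c**2 + c = c + 2*c**2)
(Z(0 + 5)*f(1))*17 = (((0 + 5)*(1 + 2*(0 + 5)))*1)*17 = ((5*(1 + 2*5))*1)*17 = ((5*(1 + 10))*1)*17 = ((5*11)*1)*17 = (55*1)*17 = 55*17 = 935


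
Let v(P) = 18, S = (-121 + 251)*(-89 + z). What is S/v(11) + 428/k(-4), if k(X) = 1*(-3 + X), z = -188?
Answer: -129887/63 ≈ -2061.7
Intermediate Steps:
S = -36010 (S = (-121 + 251)*(-89 - 188) = 130*(-277) = -36010)
k(X) = -3 + X
S/v(11) + 428/k(-4) = -36010/18 + 428/(-3 - 4) = -36010*1/18 + 428/(-7) = -18005/9 + 428*(-⅐) = -18005/9 - 428/7 = -129887/63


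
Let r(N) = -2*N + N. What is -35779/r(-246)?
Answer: -35779/246 ≈ -145.44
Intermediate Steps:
r(N) = -N
-35779/r(-246) = -35779/((-1*(-246))) = -35779/246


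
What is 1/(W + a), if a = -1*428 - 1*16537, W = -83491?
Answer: -1/100456 ≈ -9.9546e-6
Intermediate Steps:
a = -16965 (a = -428 - 16537 = -16965)
1/(W + a) = 1/(-83491 - 16965) = 1/(-100456) = -1/100456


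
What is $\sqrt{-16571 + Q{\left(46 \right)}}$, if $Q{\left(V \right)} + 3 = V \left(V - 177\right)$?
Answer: $10 i \sqrt{226} \approx 150.33 i$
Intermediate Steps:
$Q{\left(V \right)} = -3 + V \left(-177 + V\right)$ ($Q{\left(V \right)} = -3 + V \left(V - 177\right) = -3 + V \left(-177 + V\right)$)
$\sqrt{-16571 + Q{\left(46 \right)}} = \sqrt{-16571 - \left(8145 - 2116\right)} = \sqrt{-16571 - 6029} = \sqrt{-22600} = 10 i \sqrt{226}$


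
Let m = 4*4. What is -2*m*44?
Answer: -1408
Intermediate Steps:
m = 16
-2*m*44 = -2*16*44 = -32*44 = -1408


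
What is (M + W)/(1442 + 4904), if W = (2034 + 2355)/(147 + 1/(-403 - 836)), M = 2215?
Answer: 408860351/1155809672 ≈ 0.35374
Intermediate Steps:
W = 5437971/182132 (W = 4389/(147 + 1/(-1239)) = 4389/(147 - 1/1239) = 4389/(182132/1239) = 4389*(1239/182132) = 5437971/182132 ≈ 29.857)
(M + W)/(1442 + 4904) = (2215 + 5437971/182132)/(1442 + 4904) = (408860351/182132)/6346 = (408860351/182132)*(1/6346) = 408860351/1155809672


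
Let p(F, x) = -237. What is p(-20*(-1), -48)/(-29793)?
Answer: 79/9931 ≈ 0.0079549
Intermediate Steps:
p(-20*(-1), -48)/(-29793) = -237/(-29793) = -237*(-1/29793) = 79/9931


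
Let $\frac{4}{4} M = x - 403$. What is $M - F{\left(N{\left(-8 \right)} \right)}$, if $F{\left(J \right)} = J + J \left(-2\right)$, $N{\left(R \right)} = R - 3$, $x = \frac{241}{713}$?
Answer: $- \frac{294941}{713} \approx -413.66$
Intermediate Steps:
$x = \frac{241}{713}$ ($x = 241 \cdot \frac{1}{713} = \frac{241}{713} \approx 0.33801$)
$N{\left(R \right)} = -3 + R$ ($N{\left(R \right)} = R - 3 = -3 + R$)
$F{\left(J \right)} = - J$ ($F{\left(J \right)} = J - 2 J = - J$)
$M = - \frac{287098}{713}$ ($M = \frac{241}{713} - 403 = - \frac{287098}{713} \approx -402.66$)
$M - F{\left(N{\left(-8 \right)} \right)} = - \frac{287098}{713} - - (-3 - 8) = - \frac{287098}{713} - \left(-1\right) \left(-11\right) = - \frac{287098}{713} - 11 = - \frac{294941}{713}$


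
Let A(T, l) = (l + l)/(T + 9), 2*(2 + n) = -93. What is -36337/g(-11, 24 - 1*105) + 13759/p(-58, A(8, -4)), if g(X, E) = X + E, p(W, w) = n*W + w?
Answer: 1758900057/4398796 ≈ 399.86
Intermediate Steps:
n = -97/2 (n = -2 + (1/2)*(-93) = -2 - 93/2 = -97/2 ≈ -48.500)
A(T, l) = 2*l/(9 + T) (A(T, l) = (2*l)/(9 + T) = 2*l/(9 + T))
p(W, w) = w - 97*W/2 (p(W, w) = -97*W/2 + w = w - 97*W/2)
g(X, E) = E + X
-36337/g(-11, 24 - 1*105) + 13759/p(-58, A(8, -4)) = -36337/((24 - 1*105) - 11) + 13759/(2*(-4)/(9 + 8) - 97/2*(-58)) = -36337/((24 - 105) - 11) + 13759/(2*(-4)/17 + 2813) = -36337/(-81 - 11) + 13759/(2*(-4)*(1/17) + 2813) = -36337/(-92) + 13759/(-8/17 + 2813) = -36337*(-1/92) + 13759/(47813/17) = 36337/92 + 13759*(17/47813) = 36337/92 + 233903/47813 = 1758900057/4398796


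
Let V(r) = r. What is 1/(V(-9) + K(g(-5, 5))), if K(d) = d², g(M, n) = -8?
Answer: 1/55 ≈ 0.018182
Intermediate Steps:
1/(V(-9) + K(g(-5, 5))) = 1/(-9 + (-8)²) = 1/(-9 + 64) = 1/55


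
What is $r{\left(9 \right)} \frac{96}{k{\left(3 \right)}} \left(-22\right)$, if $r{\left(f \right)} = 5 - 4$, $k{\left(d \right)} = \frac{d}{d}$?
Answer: $-2112$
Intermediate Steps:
$k{\left(d \right)} = 1$
$r{\left(f \right)} = 1$ ($r{\left(f \right)} = 5 - 4 = 1$)
$r{\left(9 \right)} \frac{96}{k{\left(3 \right)}} \left(-22\right) = 1 \cdot \frac{96}{1} \left(-22\right) = 1 \cdot 96 \cdot 1 \left(-22\right) = 1 \cdot 96 \left(-22\right) = 96 \left(-22\right) = -2112$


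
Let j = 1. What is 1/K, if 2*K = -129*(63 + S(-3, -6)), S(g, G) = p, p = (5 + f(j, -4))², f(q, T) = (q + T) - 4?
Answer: -2/8643 ≈ -0.00023140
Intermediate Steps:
f(q, T) = -4 + T + q (f(q, T) = (T + q) - 4 = -4 + T + q)
p = 4 (p = (5 + (-4 - 4 + 1))² = (5 - 7)² = (-2)² = 4)
S(g, G) = 4
K = -8643/2 (K = (-129*(63 + 4))/2 = (-129*67)/2 = (½)*(-8643) = -8643/2 ≈ -4321.5)
1/K = 1/(-8643/2) = -2/8643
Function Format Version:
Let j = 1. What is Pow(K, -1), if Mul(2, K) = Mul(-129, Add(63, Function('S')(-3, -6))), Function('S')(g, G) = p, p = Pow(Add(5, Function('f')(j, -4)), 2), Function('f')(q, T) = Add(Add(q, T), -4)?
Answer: Rational(-2, 8643) ≈ -0.00023140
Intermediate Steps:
Function('f')(q, T) = Add(-4, T, q) (Function('f')(q, T) = Add(Add(T, q), -4) = Add(-4, T, q))
p = 4 (p = Pow(Add(5, Add(-4, -4, 1)), 2) = Pow(Add(5, -7), 2) = Pow(-2, 2) = 4)
Function('S')(g, G) = 4
K = Rational(-8643, 2) (K = Mul(Rational(1, 2), Mul(-129, Add(63, 4))) = Mul(Rational(1, 2), Mul(-129, 67)) = Mul(Rational(1, 2), -8643) = Rational(-8643, 2) ≈ -4321.5)
Pow(K, -1) = Pow(Rational(-8643, 2), -1) = Rational(-2, 8643)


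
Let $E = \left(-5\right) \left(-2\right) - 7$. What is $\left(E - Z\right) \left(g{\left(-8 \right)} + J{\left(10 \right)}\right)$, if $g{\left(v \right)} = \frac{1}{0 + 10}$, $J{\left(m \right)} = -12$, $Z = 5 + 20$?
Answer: $\frac{1309}{5} \approx 261.8$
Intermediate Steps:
$Z = 25$
$g{\left(v \right)} = \frac{1}{10}$
$E = 3$ ($E = 10 - 7 = 3$)
$\left(E - Z\right) \left(g{\left(-8 \right)} + J{\left(10 \right)}\right) = \left(3 - 25\right) \left(\frac{1}{10} - 12\right) = \left(3 - 25\right) \left(- \frac{119}{10}\right) = \left(-22\right) \left(- \frac{119}{10}\right) = \frac{1309}{5}$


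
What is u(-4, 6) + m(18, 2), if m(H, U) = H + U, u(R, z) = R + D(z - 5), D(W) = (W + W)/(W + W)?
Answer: 17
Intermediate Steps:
D(W) = 1 (D(W) = (2*W)/((2*W)) = (2*W)*(1/(2*W)) = 1)
u(R, z) = 1 + R (u(R, z) = R + 1 = 1 + R)
u(-4, 6) + m(18, 2) = (1 - 4) + (18 + 2) = -3 + 20 = 17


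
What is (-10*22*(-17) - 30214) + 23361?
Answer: -3113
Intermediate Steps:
(-10*22*(-17) - 30214) + 23361 = (-220*(-17) - 30214) + 23361 = (3740 - 30214) + 23361 = -26474 + 23361 = -3113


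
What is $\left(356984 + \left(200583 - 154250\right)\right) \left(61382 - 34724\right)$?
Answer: $10751624586$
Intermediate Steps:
$\left(356984 + \left(200583 - 154250\right)\right) \left(61382 - 34724\right) = \left(356984 + 46333\right) 26658 = 403317 \cdot 26658 = 10751624586$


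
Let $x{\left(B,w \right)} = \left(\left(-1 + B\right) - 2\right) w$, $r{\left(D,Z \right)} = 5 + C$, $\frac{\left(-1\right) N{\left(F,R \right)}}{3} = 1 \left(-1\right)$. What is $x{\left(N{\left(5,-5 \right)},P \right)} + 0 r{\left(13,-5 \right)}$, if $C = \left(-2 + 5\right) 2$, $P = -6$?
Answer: $0$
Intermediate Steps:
$C = 6$ ($C = 3 \cdot 2 = 6$)
$N{\left(F,R \right)} = 3$ ($N{\left(F,R \right)} = - 3 \cdot 1 \left(-1\right) = \left(-3\right) \left(-1\right) = 3$)
$r{\left(D,Z \right)} = 11$ ($r{\left(D,Z \right)} = 5 + 6 = 11$)
$x{\left(B,w \right)} = w \left(-3 + B\right)$ ($x{\left(B,w \right)} = \left(-3 + B\right) w = w \left(-3 + B\right)$)
$x{\left(N{\left(5,-5 \right)},P \right)} + 0 r{\left(13,-5 \right)} = - 6 \left(-3 + 3\right) + 0 \cdot 11 = \left(-6\right) 0 + 0 = 0 + 0 = 0$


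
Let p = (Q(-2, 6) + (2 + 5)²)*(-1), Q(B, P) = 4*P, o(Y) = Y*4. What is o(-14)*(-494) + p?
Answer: 27591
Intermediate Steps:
o(Y) = 4*Y
p = -73 (p = (4*6 + (2 + 5)²)*(-1) = (24 + 7²)*(-1) = (24 + 49)*(-1) = 73*(-1) = -73)
o(-14)*(-494) + p = (4*(-14))*(-494) - 73 = -56*(-494) - 73 = 27664 - 73 = 27591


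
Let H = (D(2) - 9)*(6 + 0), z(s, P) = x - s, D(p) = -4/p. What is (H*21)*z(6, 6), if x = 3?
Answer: 4158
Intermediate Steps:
z(s, P) = 3 - s
H = -66 (H = (-4/2 - 9)*(6 + 0) = (-4*½ - 9)*6 = (-2 - 9)*6 = -11*6 = -66)
(H*21)*z(6, 6) = (-66*21)*(3 - 1*6) = -1386*(3 - 6) = -1386*(-3) = 4158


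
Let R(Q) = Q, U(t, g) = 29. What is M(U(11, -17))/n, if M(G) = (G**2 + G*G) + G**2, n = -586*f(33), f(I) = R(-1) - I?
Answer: 2523/19924 ≈ 0.12663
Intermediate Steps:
f(I) = -1 - I
n = 19924 (n = -586*(-1 - 1*33) = -586*(-1 - 33) = -586*(-34) = 19924)
M(G) = 3*G**2 (M(G) = (G**2 + G**2) + G**2 = 2*G**2 + G**2 = 3*G**2)
M(U(11, -17))/n = (3*29**2)/19924 = (3*841)*(1/19924) = 2523*(1/19924) = 2523/19924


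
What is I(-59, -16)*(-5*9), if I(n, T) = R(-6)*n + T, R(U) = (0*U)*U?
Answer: 720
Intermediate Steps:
R(U) = 0 (R(U) = 0*U = 0)
I(n, T) = T (I(n, T) = 0*n + T = 0 + T = T)
I(-59, -16)*(-5*9) = -(-80)*9 = -16*(-45) = 720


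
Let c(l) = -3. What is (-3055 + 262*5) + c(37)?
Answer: -1748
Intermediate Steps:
(-3055 + 262*5) + c(37) = (-3055 + 262*5) - 3 = (-3055 + 1310) - 3 = -1745 - 3 = -1748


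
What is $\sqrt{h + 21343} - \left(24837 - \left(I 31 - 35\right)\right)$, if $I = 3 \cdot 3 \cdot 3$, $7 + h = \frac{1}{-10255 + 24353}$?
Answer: $-24035 + \frac{\sqrt{4240606909042}}{14098} \approx -23889.0$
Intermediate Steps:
$h = - \frac{98685}{14098}$ ($h = -7 + \frac{1}{-10255 + 24353} = -7 + \frac{1}{14098} = - \frac{98685}{14098} \approx -6.9999$)
$I = 27$ ($I = 9 \cdot 3 = 27$)
$\sqrt{h + 21343} - \left(24837 - \left(I 31 - 35\right)\right) = \sqrt{- \frac{98685}{14098} + 21343} - \left(24837 - \left(27 \cdot 31 - 35\right)\right) = \sqrt{\frac{300794929}{14098}} - \left(24837 - \left(837 - 35\right)\right) = \frac{\sqrt{4240606909042}}{14098} - \left(24837 - 802\right) = \frac{\sqrt{4240606909042}}{14098} - 24035 = -24035 + \frac{\sqrt{4240606909042}}{14098}$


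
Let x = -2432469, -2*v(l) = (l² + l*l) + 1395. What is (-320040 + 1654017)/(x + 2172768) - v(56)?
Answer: 662819871/173134 ≈ 3828.4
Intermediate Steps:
v(l) = -1395/2 - l² (v(l) = -((l² + l*l) + 1395)/2 = -((l² + l²) + 1395)/2 = -(2*l² + 1395)/2 = -(1395 + 2*l²)/2 = -1395/2 - l²)
(-320040 + 1654017)/(x + 2172768) - v(56) = (-320040 + 1654017)/(-2432469 + 2172768) - (-1395/2 - 1*56²) = 1333977/(-259701) - (-1395/2 - 1*3136) = 1333977*(-1/259701) - (-1395/2 - 3136) = -444659/86567 - 1*(-7667/2) = -444659/86567 + 7667/2 = 662819871/173134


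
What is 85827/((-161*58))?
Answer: -12261/1334 ≈ -9.1911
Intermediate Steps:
85827/((-161*58)) = 85827/(-9338) = 85827*(-1/9338) = -12261/1334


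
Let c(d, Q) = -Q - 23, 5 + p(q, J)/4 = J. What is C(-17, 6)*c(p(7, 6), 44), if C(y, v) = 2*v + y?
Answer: 335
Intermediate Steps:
C(y, v) = y + 2*v
p(q, J) = -20 + 4*J
c(d, Q) = -23 - Q
C(-17, 6)*c(p(7, 6), 44) = (-17 + 2*6)*(-23 - 1*44) = (-17 + 12)*(-23 - 44) = -5*(-67) = 335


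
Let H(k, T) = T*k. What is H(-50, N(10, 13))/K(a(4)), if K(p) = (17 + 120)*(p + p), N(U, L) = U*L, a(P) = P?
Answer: -1625/274 ≈ -5.9307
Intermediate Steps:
N(U, L) = L*U
K(p) = 274*p (K(p) = 137*(2*p) = 274*p)
H(-50, N(10, 13))/K(a(4)) = ((13*10)*(-50))/((274*4)) = (130*(-50))/1096 = -6500*1/1096 = -1625/274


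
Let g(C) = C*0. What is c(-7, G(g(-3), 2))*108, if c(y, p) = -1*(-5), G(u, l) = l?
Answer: 540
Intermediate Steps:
g(C) = 0
c(y, p) = 5
c(-7, G(g(-3), 2))*108 = 5*108 = 540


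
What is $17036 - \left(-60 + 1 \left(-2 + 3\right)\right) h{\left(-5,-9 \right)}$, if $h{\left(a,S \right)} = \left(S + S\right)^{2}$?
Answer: $36152$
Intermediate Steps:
$h{\left(a,S \right)} = 4 S^{2}$ ($h{\left(a,S \right)} = \left(2 S\right)^{2} = 4 S^{2}$)
$17036 - \left(-60 + 1 \left(-2 + 3\right)\right) h{\left(-5,-9 \right)} = 17036 - \left(-60 + 1 \left(-2 + 3\right)\right) 4 \left(-9\right)^{2} = 17036 - \left(-60 + 1 \cdot 1\right) 4 \cdot 81 = 17036 - \left(-60 + 1\right) 324 = 17036 - \left(-59\right) 324 = 17036 - -19116 = 17036 + 19116 = 36152$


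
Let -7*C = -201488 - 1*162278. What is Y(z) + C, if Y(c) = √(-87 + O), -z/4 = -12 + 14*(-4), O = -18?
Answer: 363766/7 + I*√105 ≈ 51967.0 + 10.247*I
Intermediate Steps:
z = 272 (z = -4*(-12 + 14*(-4)) = -4*(-12 - 56) = -4*(-68) = 272)
C = 363766/7 (C = -(-201488 - 1*162278)/7 = -(-201488 - 162278)/7 = -⅐*(-363766) = 363766/7 ≈ 51967.)
Y(c) = I*√105 (Y(c) = √(-87 - 18) = √(-105) = I*√105)
Y(z) + C = I*√105 + 363766/7 = 363766/7 + I*√105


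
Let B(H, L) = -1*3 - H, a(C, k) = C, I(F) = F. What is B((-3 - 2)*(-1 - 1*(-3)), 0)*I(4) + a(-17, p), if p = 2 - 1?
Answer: 11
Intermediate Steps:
p = 1
B(H, L) = -3 - H
B((-3 - 2)*(-1 - 1*(-3)), 0)*I(4) + a(-17, p) = (-3 - (-3 - 2)*(-1 - 1*(-3)))*4 - 17 = (-3 - (-5)*(-1 + 3))*4 - 17 = (-3 - (-5)*2)*4 - 17 = (-3 - 1*(-10))*4 - 17 = (-3 + 10)*4 - 17 = 7*4 - 17 = 28 - 17 = 11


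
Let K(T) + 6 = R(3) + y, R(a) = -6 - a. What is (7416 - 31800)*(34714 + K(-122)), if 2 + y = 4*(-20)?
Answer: -844100928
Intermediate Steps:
y = -82 (y = -2 + 4*(-20) = -2 - 80 = -82)
K(T) = -97 (K(T) = -6 + ((-6 - 1*3) - 82) = -6 + ((-6 - 3) - 82) = -6 + (-9 - 82) = -6 - 91 = -97)
(7416 - 31800)*(34714 + K(-122)) = (7416 - 31800)*(34714 - 97) = -24384*34617 = -844100928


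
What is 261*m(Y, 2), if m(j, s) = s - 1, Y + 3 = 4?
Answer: 261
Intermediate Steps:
Y = 1 (Y = -3 + 4 = 1)
m(j, s) = -1 + s
261*m(Y, 2) = 261*(-1 + 2) = 261*1 = 261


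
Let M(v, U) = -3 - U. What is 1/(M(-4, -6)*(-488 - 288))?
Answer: -1/2328 ≈ -0.00042955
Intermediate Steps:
1/(M(-4, -6)*(-488 - 288)) = 1/((-3 - 1*(-6))*(-488 - 288)) = 1/((-3 + 6)*(-776)) = 1/(3*(-776)) = 1/(-2328) = -1/2328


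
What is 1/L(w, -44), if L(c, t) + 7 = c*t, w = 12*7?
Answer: -1/3703 ≈ -0.00027005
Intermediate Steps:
w = 84
L(c, t) = -7 + c*t
1/L(w, -44) = 1/(-7 + 84*(-44)) = 1/(-7 - 3696) = 1/(-3703) = -1/3703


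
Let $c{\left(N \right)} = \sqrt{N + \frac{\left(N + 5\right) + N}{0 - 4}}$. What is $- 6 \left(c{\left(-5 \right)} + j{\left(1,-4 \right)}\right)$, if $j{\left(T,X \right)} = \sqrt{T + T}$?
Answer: $- 6 \sqrt{2} - 3 i \sqrt{15} \approx -8.4853 - 11.619 i$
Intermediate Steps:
$j{\left(T,X \right)} = \sqrt{2} \sqrt{T}$ ($j{\left(T,X \right)} = \sqrt{2 T} = \sqrt{2} \sqrt{T}$)
$c{\left(N \right)} = \sqrt{- \frac{5}{4} + \frac{N}{2}}$ ($c{\left(N \right)} = \sqrt{N + \frac{\left(5 + N\right) + N}{-4}} = \sqrt{N + \left(5 + 2 N\right) \left(- \frac{1}{4}\right)} = \sqrt{N - \left(\frac{5}{4} + \frac{N}{2}\right)} = \sqrt{- \frac{5}{4} + \frac{N}{2}}$)
$- 6 \left(c{\left(-5 \right)} + j{\left(1,-4 \right)}\right) = - 6 \left(\frac{\sqrt{-5 + 2 \left(-5\right)}}{2} + \sqrt{2} \sqrt{1}\right) = - 6 \left(\frac{\sqrt{-5 - 10}}{2} + \sqrt{2} \cdot 1\right) = - 6 \left(\frac{\sqrt{-15}}{2} + \sqrt{2}\right) = - 6 \left(\frac{i \sqrt{15}}{2} + \sqrt{2}\right) = - 6 \left(\sqrt{2} + \frac{i \sqrt{15}}{2}\right) = - 6 \sqrt{2} - 3 i \sqrt{15}$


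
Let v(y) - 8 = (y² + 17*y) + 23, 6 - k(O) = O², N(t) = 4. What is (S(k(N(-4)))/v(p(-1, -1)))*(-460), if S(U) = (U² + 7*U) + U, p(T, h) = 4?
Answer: -80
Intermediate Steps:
k(O) = 6 - O²
S(U) = U² + 8*U
v(y) = 31 + y² + 17*y (v(y) = 8 + ((y² + 17*y) + 23) = 8 + (23 + y² + 17*y) = 31 + y² + 17*y)
(S(k(N(-4)))/v(p(-1, -1)))*(-460) = (((6 - 1*4²)*(8 + (6 - 1*4²)))/(31 + 4² + 17*4))*(-460) = (((6 - 1*16)*(8 + (6 - 1*16)))/(31 + 16 + 68))*(-460) = (((6 - 16)*(8 + (6 - 16)))/115)*(-460) = (-10*(8 - 10)*(1/115))*(-460) = (-10*(-2)*(1/115))*(-460) = (20*(1/115))*(-460) = (4/23)*(-460) = -80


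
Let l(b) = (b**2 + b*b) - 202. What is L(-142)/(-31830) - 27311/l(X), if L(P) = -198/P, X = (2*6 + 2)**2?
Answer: -205761782/577261453 ≈ -0.35644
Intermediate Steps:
X = 196 (X = (12 + 2)**2 = 14**2 = 196)
l(b) = -202 + 2*b**2 (l(b) = (b**2 + b**2) - 202 = 2*b**2 - 202 = -202 + 2*b**2)
L(-142)/(-31830) - 27311/l(X) = -198/(-142)/(-31830) - 27311/(-202 + 2*196**2) = -198*(-1/142)*(-1/31830) - 27311/(-202 + 2*38416) = (99/71)*(-1/31830) - 27311/(-202 + 76832) = -33/753310 - 27311/76630 = -205761782/577261453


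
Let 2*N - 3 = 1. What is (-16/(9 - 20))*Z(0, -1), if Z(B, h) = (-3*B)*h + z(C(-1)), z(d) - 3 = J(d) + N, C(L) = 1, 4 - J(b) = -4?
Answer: 208/11 ≈ 18.909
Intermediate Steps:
N = 2 (N = 3/2 + (1/2)*1 = 3/2 + 1/2 = 2)
J(b) = 8 (J(b) = 4 - 1*(-4) = 4 + 4 = 8)
z(d) = 13 (z(d) = 3 + (8 + 2) = 3 + 10 = 13)
Z(B, h) = 13 - 3*B*h (Z(B, h) = (-3*B)*h + 13 = -3*B*h + 13 = 13 - 3*B*h)
(-16/(9 - 20))*Z(0, -1) = (-16/(9 - 20))*(13 - 3*0*(-1)) = (-16/(-11))*(13 + 0) = -1/11*(-16)*13 = (16/11)*13 = 208/11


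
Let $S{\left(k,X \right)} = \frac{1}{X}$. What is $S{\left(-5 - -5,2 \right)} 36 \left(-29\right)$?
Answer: $-522$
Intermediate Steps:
$S{\left(-5 - -5,2 \right)} 36 \left(-29\right) = \frac{1}{2} \cdot 36 \left(-29\right) = 18 \left(-29\right) = -522$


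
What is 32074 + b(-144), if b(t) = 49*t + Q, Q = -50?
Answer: 24968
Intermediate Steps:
b(t) = -50 + 49*t (b(t) = 49*t - 50 = -50 + 49*t)
32074 + b(-144) = 32074 + (-50 + 49*(-144)) = 32074 + (-50 - 7056) = 32074 - 7106 = 24968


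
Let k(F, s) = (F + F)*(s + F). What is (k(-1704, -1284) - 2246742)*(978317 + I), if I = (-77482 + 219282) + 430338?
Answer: 12304972144710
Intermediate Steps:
k(F, s) = 2*F*(F + s) (k(F, s) = (2*F)*(F + s) = 2*F*(F + s))
I = 572138 (I = 141800 + 430338 = 572138)
(k(-1704, -1284) - 2246742)*(978317 + I) = (2*(-1704)*(-1704 - 1284) - 2246742)*(978317 + 572138) = (2*(-1704)*(-2988) - 2246742)*1550455 = (10183104 - 2246742)*1550455 = 7936362*1550455 = 12304972144710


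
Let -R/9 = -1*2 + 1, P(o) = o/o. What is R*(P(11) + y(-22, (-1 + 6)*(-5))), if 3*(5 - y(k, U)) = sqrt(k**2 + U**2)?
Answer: 54 - 3*sqrt(1109) ≈ -45.905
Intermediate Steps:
P(o) = 1
R = 9 (R = -9*(-1*2 + 1) = -9*(-2 + 1) = -9*(-1) = 9)
y(k, U) = 5 - sqrt(U**2 + k**2)/3 (y(k, U) = 5 - sqrt(k**2 + U**2)/3 = 5 - sqrt(U**2 + k**2)/3)
R*(P(11) + y(-22, (-1 + 6)*(-5))) = 9*(1 + (5 - sqrt(((-1 + 6)*(-5))**2 + (-22)**2)/3)) = 9*(1 + (5 - sqrt((5*(-5))**2 + 484)/3)) = 9*(1 + (5 - sqrt((-25)**2 + 484)/3)) = 9*(1 + (5 - sqrt(625 + 484)/3)) = 9*(1 + (5 - sqrt(1109)/3)) = 9*(6 - sqrt(1109)/3) = 54 - 3*sqrt(1109)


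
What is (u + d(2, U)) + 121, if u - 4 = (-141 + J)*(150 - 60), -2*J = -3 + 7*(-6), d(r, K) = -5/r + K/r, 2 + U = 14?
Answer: -21073/2 ≈ -10537.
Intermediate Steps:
U = 12 (U = -2 + 14 = 12)
J = 45/2 (J = -(-3 + 7*(-6))/2 = -(-3 - 42)/2 = -½*(-45) = 45/2 ≈ 22.500)
u = -10661 (u = 4 + (-141 + 45/2)*(150 - 60) = 4 - 237/2*90 = 4 - 10665 = -10661)
(u + d(2, U)) + 121 = (-10661 + (-5 + 12)/2) + 121 = (-10661 + (½)*7) + 121 = (-10661 + 7/2) + 121 = -21315/2 + 121 = -21073/2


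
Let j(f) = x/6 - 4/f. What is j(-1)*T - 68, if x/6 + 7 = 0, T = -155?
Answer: 397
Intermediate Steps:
x = -42 (x = -42 + 6*0 = -42 + 0 = -42)
j(f) = -7 - 4/f (j(f) = -42/6 - 4/f = -42*1/6 - 4/f = -7 - 4/f)
j(-1)*T - 68 = (-7 - 4/(-1))*(-155) - 68 = (-7 - 4*(-1))*(-155) - 68 = (-7 + 4)*(-155) - 68 = -3*(-155) - 68 = 465 - 68 = 397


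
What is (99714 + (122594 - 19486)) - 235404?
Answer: -32582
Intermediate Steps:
(99714 + (122594 - 19486)) - 235404 = (99714 + 103108) - 235404 = 202822 - 235404 = -32582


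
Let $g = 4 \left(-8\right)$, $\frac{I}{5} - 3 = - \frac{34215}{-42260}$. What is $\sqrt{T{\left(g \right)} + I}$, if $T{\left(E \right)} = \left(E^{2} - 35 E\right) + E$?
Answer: $\frac{3 \sqrt{4228727883}}{4226} \approx 46.163$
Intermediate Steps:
$I = \frac{160995}{8452}$ ($I = 15 + 5 \left(- \frac{34215}{-42260}\right) = 15 + 5 \left(\left(-34215\right) \left(- \frac{1}{42260}\right)\right) = 15 + 5 \cdot \frac{6843}{8452} = 15 + \frac{34215}{8452} = \frac{160995}{8452} \approx 19.048$)
$g = -32$
$T{\left(E \right)} = E^{2} - 34 E$
$\sqrt{T{\left(g \right)} + I} = \sqrt{- 32 \left(-34 - 32\right) + \frac{160995}{8452}} = \sqrt{\left(-32\right) \left(-66\right) + \frac{160995}{8452}} = \sqrt{2112 + \frac{160995}{8452}} = \sqrt{\frac{18011619}{8452}} = \frac{3 \sqrt{4228727883}}{4226}$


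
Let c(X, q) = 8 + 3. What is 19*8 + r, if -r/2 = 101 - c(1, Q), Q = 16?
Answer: -28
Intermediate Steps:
c(X, q) = 11
r = -180 (r = -2*(101 - 1*11) = -2*(101 - 11) = -2*90 = -180)
19*8 + r = 19*8 - 180 = 152 - 180 = -28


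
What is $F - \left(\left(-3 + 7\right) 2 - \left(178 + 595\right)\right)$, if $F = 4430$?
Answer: $5195$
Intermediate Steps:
$F - \left(\left(-3 + 7\right) 2 - \left(178 + 595\right)\right) = 4430 - \left(\left(-3 + 7\right) 2 - \left(178 + 595\right)\right) = 4430 - \left(4 \cdot 2 - 773\right) = 4430 - \left(8 - 773\right) = 4430 - -765 = 4430 + 765 = 5195$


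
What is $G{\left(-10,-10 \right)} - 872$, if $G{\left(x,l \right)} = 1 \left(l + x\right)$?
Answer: $-892$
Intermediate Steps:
$G{\left(x,l \right)} = l + x$
$G{\left(-10,-10 \right)} - 872 = \left(-10 - 10\right) - 872 = -20 - 872 = -892$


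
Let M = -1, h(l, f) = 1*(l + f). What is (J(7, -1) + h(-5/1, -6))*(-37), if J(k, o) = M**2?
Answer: 370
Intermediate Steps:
h(l, f) = f + l (h(l, f) = 1*(f + l) = f + l)
J(k, o) = 1 (J(k, o) = (-1)**2 = 1)
(J(7, -1) + h(-5/1, -6))*(-37) = (1 + (-6 - 5/1))*(-37) = (1 + (-6 - 5*1))*(-37) = (1 + (-6 - 5))*(-37) = (1 - 11)*(-37) = -10*(-37) = 370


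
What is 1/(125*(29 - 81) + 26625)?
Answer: 1/20125 ≈ 4.9689e-5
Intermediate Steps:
1/(125*(29 - 81) + 26625) = 1/(125*(-52) + 26625) = 1/(-6500 + 26625) = 1/20125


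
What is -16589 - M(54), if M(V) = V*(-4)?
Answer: -16373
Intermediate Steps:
M(V) = -4*V
-16589 - M(54) = -16589 - (-4)*54 = -16589 - 1*(-216) = -16589 + 216 = -16373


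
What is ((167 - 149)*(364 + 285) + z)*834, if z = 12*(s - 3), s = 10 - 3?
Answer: 9782820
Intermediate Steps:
s = 7
z = 48 (z = 12*(7 - 3) = 12*4 = 48)
((167 - 149)*(364 + 285) + z)*834 = ((167 - 149)*(364 + 285) + 48)*834 = (18*649 + 48)*834 = (11682 + 48)*834 = 11730*834 = 9782820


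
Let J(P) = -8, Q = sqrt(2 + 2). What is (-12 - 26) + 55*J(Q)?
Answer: -478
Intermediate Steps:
Q = 2 (Q = sqrt(4) = 2)
(-12 - 26) + 55*J(Q) = (-12 - 26) + 55*(-8) = -38 - 440 = -478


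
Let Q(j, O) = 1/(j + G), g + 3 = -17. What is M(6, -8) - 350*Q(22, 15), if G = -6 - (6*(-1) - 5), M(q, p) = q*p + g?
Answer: -2186/27 ≈ -80.963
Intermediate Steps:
g = -20 (g = -3 - 17 = -20)
M(q, p) = -20 + p*q (M(q, p) = q*p - 20 = p*q - 20 = -20 + p*q)
G = 5 (G = -6 - (-6 - 5) = -6 - 1*(-11) = -6 + 11 = 5)
Q(j, O) = 1/(5 + j) (Q(j, O) = 1/(j + 5) = 1/(5 + j))
M(6, -8) - 350*Q(22, 15) = (-20 - 8*6) - 350/(5 + 22) = (-20 - 48) - 350/27 = -68 - 350*1/27 = -68 - 350/27 = -2186/27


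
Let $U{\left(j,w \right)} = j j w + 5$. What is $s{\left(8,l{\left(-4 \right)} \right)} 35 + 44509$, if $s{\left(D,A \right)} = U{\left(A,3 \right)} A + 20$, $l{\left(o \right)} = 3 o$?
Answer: $-138331$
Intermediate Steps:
$U{\left(j,w \right)} = 5 + w j^{2}$ ($U{\left(j,w \right)} = j^{2} w + 5 = w j^{2} + 5 = 5 + w j^{2}$)
$s{\left(D,A \right)} = 20 + A \left(5 + 3 A^{2}\right)$ ($s{\left(D,A \right)} = \left(5 + 3 A^{2}\right) A + 20 = A \left(5 + 3 A^{2}\right) + 20 = 20 + A \left(5 + 3 A^{2}\right)$)
$s{\left(8,l{\left(-4 \right)} \right)} 35 + 44509 = \left(20 + 3 \left(-4\right) \left(5 + 3 \left(3 \left(-4\right)\right)^{2}\right)\right) 35 + 44509 = \left(20 - 12 \left(5 + 3 \left(-12\right)^{2}\right)\right) 35 + 44509 = \left(20 - 12 \left(5 + 3 \cdot 144\right)\right) 35 + 44509 = \left(20 - 12 \left(5 + 432\right)\right) 35 + 44509 = \left(20 - 5244\right) 35 + 44509 = \left(-5224\right) 35 + 44509 = -182840 + 44509 = -138331$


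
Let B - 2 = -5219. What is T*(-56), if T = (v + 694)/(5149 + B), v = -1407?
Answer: -9982/17 ≈ -587.18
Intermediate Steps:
B = -5217 (B = 2 - 5219 = -5217)
T = 713/68 (T = (-1407 + 694)/(5149 - 5217) = -713/(-68) = -713*(-1/68) = 713/68 ≈ 10.485)
T*(-56) = (713/68)*(-56) = -9982/17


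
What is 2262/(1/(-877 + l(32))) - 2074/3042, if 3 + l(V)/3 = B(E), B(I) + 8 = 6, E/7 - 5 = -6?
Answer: -3068928821/1521 ≈ -2.0177e+6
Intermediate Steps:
E = -7 (E = 35 + 7*(-6) = 35 - 42 = -7)
B(I) = -2 (B(I) = -8 + 6 = -2)
l(V) = -15 (l(V) = -9 + 3*(-2) = -9 - 6 = -15)
2262/(1/(-877 + l(32))) - 2074/3042 = 2262/(1/(-877 - 15)) - 2074/3042 = 2262/(1/(-892)) - 2074*1/3042 = 2262/(-1/892) - 1037/1521 = 2262*(-892) - 1037/1521 = -2017704 - 1037/1521 = -3068928821/1521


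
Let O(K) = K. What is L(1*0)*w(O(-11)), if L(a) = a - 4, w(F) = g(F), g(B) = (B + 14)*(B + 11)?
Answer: 0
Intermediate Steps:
g(B) = (11 + B)*(14 + B) (g(B) = (14 + B)*(11 + B) = (11 + B)*(14 + B))
w(F) = 154 + F² + 25*F
L(a) = -4 + a
L(1*0)*w(O(-11)) = (-4 + 1*0)*(154 + (-11)² + 25*(-11)) = (-4 + 0)*(154 + 121 - 275) = -4*0 = 0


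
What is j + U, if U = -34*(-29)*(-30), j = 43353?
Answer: 13773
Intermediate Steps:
U = -29580 (U = 986*(-30) = -29580)
j + U = 43353 - 29580 = 13773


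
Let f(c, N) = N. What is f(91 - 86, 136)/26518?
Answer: 68/13259 ≈ 0.0051286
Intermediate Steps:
f(91 - 86, 136)/26518 = 136/26518 = 136*(1/26518) = 68/13259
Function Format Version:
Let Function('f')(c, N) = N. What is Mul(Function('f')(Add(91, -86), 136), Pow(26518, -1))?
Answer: Rational(68, 13259) ≈ 0.0051286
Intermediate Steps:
Mul(Function('f')(Add(91, -86), 136), Pow(26518, -1)) = Mul(136, Pow(26518, -1)) = Mul(136, Rational(1, 26518)) = Rational(68, 13259)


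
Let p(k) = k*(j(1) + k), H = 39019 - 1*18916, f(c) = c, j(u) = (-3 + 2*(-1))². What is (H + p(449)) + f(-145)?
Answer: 232784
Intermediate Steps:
j(u) = 25 (j(u) = (-3 - 2)² = (-5)² = 25)
H = 20103 (H = 39019 - 18916 = 20103)
p(k) = k*(25 + k)
(H + p(449)) + f(-145) = (20103 + 449*(25 + 449)) - 145 = (20103 + 449*474) - 145 = (20103 + 212826) - 145 = 232929 - 145 = 232784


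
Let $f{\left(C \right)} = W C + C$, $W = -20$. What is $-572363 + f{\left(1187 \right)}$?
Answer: $-594916$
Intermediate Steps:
$f{\left(C \right)} = - 19 C$ ($f{\left(C \right)} = - 20 C + C = - 19 C$)
$-572363 + f{\left(1187 \right)} = -572363 - 22553 = -594916$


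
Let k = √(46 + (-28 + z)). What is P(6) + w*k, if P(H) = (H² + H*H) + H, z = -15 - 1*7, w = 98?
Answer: 78 + 196*I ≈ 78.0 + 196.0*I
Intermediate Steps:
z = -22 (z = -15 - 7 = -22)
P(H) = H + 2*H² (P(H) = (H² + H²) + H = 2*H² + H = H + 2*H²)
k = 2*I (k = √(46 + (-28 - 22)) = √(46 - 50) = √(-4) = 2*I ≈ 2.0*I)
P(6) + w*k = 6*(1 + 2*6) + 98*(2*I) = 6*(1 + 12) + 196*I = 6*13 + 196*I = 78 + 196*I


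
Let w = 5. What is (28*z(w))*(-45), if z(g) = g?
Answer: -6300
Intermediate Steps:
(28*z(w))*(-45) = (28*5)*(-45) = 140*(-45) = -6300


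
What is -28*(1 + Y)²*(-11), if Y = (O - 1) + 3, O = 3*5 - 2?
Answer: 78848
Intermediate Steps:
O = 13 (O = 15 - 2 = 13)
Y = 15 (Y = (13 - 1) + 3 = 12 + 3 = 15)
-28*(1 + Y)²*(-11) = -28*(1 + 15)²*(-11) = -28*16²*(-11) = -28*256*(-11) = -7168*(-11) = 78848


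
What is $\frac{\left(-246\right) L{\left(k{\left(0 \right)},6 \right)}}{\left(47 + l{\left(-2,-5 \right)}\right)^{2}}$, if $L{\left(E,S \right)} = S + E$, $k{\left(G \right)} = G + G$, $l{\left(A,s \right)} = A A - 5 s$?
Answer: $- \frac{369}{1444} \approx -0.25554$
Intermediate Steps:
$l{\left(A,s \right)} = A^{2} - 5 s$
$k{\left(G \right)} = 2 G$
$L{\left(E,S \right)} = E + S$
$\frac{\left(-246\right) L{\left(k{\left(0 \right)},6 \right)}}{\left(47 + l{\left(-2,-5 \right)}\right)^{2}} = \frac{\left(-246\right) \left(2 \cdot 0 + 6\right)}{\left(47 + \left(\left(-2\right)^{2} - -25\right)\right)^{2}} = \frac{\left(-246\right) \left(0 + 6\right)}{\left(47 + \left(4 + 25\right)\right)^{2}} = \frac{\left(-246\right) 6}{\left(47 + 29\right)^{2}} = - \frac{1476}{76^{2}} = - \frac{1476}{5776} = \left(-1476\right) \frac{1}{5776} = - \frac{369}{1444}$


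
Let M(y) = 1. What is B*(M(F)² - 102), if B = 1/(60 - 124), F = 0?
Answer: 101/64 ≈ 1.5781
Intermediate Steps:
B = -1/64 (B = 1/(-64) = -1/64 ≈ -0.015625)
B*(M(F)² - 102) = -(1² - 102)/64 = -(1 - 102)/64 = -1/64*(-101) = 101/64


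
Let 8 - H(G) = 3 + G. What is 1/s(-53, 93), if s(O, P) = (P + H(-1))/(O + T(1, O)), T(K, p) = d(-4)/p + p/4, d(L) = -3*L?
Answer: -14093/20988 ≈ -0.67148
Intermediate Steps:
T(K, p) = 12/p + p/4 (T(K, p) = (-3*(-4))/p + p/4 = 12/p + p*(¼) = 12/p + p/4)
H(G) = 5 - G (H(G) = 8 - (3 + G) = 8 + (-3 - G) = 5 - G)
s(O, P) = (6 + P)/(12/O + 5*O/4) (s(O, P) = (P + (5 - 1*(-1)))/(O + (12/O + O/4)) = (P + (5 + 1))/(12/O + 5*O/4) = (P + 6)/(12/O + 5*O/4) = (6 + P)/(12/O + 5*O/4))
1/s(-53, 93) = 1/(4*(-53)*(6 + 93)/(48 + 5*(-53)²)) = 1/(4*(-53)*99/(48 + 5*2809)) = 1/(4*(-53)*99/(48 + 14045)) = 1/(4*(-53)*99/14093) = 1/(4*(-53)*(1/14093)*99) = 1/(-20988/14093) = -14093/20988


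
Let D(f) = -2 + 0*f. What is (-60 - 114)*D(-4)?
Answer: 348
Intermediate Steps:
D(f) = -2 (D(f) = -2 + 0 = -2)
(-60 - 114)*D(-4) = (-60 - 114)*(-2) = -174*(-2) = 348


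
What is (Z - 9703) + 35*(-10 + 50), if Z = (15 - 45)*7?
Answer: -8513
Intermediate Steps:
Z = -210 (Z = -30*7 = -210)
(Z - 9703) + 35*(-10 + 50) = (-210 - 9703) + 35*(-10 + 50) = -9913 + 35*40 = -9913 + 1400 = -8513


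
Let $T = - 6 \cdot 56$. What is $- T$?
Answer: $336$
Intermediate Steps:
$T = -336$ ($T = \left(-1\right) 336 = -336$)
$- T = \left(-1\right) \left(-336\right) = 336$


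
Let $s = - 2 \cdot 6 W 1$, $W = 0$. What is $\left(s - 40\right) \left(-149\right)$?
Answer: $5960$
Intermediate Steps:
$s = 0$ ($s = - 2 \cdot 6 \cdot 0 \cdot 1 = - 12 \cdot 0 \cdot 1 = \left(-1\right) 0 \cdot 1 = 0 \cdot 1 = 0$)
$\left(s - 40\right) \left(-149\right) = \left(0 - 40\right) \left(-149\right) = \left(-40\right) \left(-149\right) = 5960$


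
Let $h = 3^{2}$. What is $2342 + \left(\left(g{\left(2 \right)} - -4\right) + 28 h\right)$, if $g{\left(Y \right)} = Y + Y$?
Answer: $2602$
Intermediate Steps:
$h = 9$
$g{\left(Y \right)} = 2 Y$
$2342 + \left(\left(g{\left(2 \right)} - -4\right) + 28 h\right) = 2342 + \left(\left(2 \cdot 2 - -4\right) + 28 \cdot 9\right) = 2342 + \left(\left(4 + 4\right) + 252\right) = 2342 + \left(8 + 252\right) = 2342 + 260 = 2602$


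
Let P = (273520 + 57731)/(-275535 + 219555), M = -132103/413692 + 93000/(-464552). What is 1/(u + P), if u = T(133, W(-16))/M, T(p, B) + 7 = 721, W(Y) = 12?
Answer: -232881625606620/321437973763592639 ≈ -0.00072450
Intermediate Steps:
T(p, B) = 714 (T(p, B) = -7 + 721 = 714)
M = -12480258607/24022680748 (M = -132103*1/413692 + 93000*(-1/464552) = -132103/413692 - 11625/58069 = -12480258607/24022680748 ≈ -0.51952)
P = -110417/18660 (P = 331251/(-55980) = 331251*(-1/55980) = -110417/18660 ≈ -5.9173)
u = -17152194054072/12480258607 (u = 714/(-12480258607/24022680748) = 714*(-24022680748/12480258607) = -17152194054072/12480258607 ≈ -1374.3)
1/(u + P) = 1/(-17152194054072/12480258607 - 110417/18660) = 1/(-321437973763592639/232881625606620) = -232881625606620/321437973763592639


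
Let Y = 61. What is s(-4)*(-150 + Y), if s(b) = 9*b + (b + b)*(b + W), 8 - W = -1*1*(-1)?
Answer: 5340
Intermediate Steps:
W = 7 (W = 8 - (-1*1)*(-1) = 8 - (-1)*(-1) = 8 - 1*1 = 8 - 1 = 7)
s(b) = 9*b + 2*b*(7 + b) (s(b) = 9*b + (b + b)*(b + 7) = 9*b + (2*b)*(7 + b) = 9*b + 2*b*(7 + b))
s(-4)*(-150 + Y) = (-4*(23 + 2*(-4)))*(-150 + 61) = -4*(23 - 8)*(-89) = -4*15*(-89) = -60*(-89) = 5340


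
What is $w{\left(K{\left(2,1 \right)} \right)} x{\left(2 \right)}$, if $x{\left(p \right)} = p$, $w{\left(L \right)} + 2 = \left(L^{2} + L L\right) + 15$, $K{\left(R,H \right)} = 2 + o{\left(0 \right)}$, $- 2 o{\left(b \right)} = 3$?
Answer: $27$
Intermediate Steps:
$o{\left(b \right)} = - \frac{3}{2}$ ($o{\left(b \right)} = \left(- \frac{1}{2}\right) 3 = - \frac{3}{2}$)
$K{\left(R,H \right)} = \frac{1}{2}$ ($K{\left(R,H \right)} = 2 - \frac{3}{2} = \frac{1}{2}$)
$w{\left(L \right)} = 13 + 2 L^{2}$ ($w{\left(L \right)} = -2 + \left(\left(L^{2} + L L\right) + 15\right) = -2 + \left(\left(L^{2} + L^{2}\right) + 15\right) = -2 + \left(2 L^{2} + 15\right) = -2 + \left(15 + 2 L^{2}\right) = 13 + 2 L^{2}$)
$w{\left(K{\left(2,1 \right)} \right)} x{\left(2 \right)} = \left(13 + \frac{2}{4}\right) 2 = \left(13 + 2 \cdot \frac{1}{4}\right) 2 = \left(13 + \frac{1}{2}\right) 2 = \frac{27}{2} \cdot 2 = 27$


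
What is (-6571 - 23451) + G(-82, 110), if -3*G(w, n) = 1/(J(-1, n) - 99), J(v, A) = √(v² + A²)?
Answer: -69050633/2300 - √12101/6900 ≈ -30022.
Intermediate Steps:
J(v, A) = √(A² + v²)
G(w, n) = -1/(3*(-99 + √(1 + n²))) (G(w, n) = -1/(3*(√(n² + (-1)²) - 99)) = -1/(3*(√(n² + 1) - 99)) = -1/(3*(√(1 + n²) - 99)) = -1/(3*(-99 + √(1 + n²))))
(-6571 - 23451) + G(-82, 110) = (-6571 - 23451) - 1/(-297 + 3*√(1 + 110²)) = -30022 - 1/(-297 + 3*√(1 + 12100)) = -30022 - 1/(-297 + 3*√12101)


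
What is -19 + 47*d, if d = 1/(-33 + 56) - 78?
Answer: -84708/23 ≈ -3683.0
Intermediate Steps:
d = -1793/23 (d = 1/23 - 78 = -1793/23 ≈ -77.957)
-19 + 47*d = -19 + 47*(-1793/23) = -19 - 84271/23 = -84708/23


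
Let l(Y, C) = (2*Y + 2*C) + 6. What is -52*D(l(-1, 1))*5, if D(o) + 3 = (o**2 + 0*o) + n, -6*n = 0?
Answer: -8580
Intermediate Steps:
n = 0 (n = -1/6*0 = 0)
l(Y, C) = 6 + 2*C + 2*Y (l(Y, C) = (2*C + 2*Y) + 6 = 6 + 2*C + 2*Y)
D(o) = -3 + o**2 (D(o) = -3 + ((o**2 + 0*o) + 0) = -3 + ((o**2 + 0) + 0) = -3 + (o**2 + 0) = -3 + o**2)
-52*D(l(-1, 1))*5 = -52*(-3 + (6 + 2*1 + 2*(-1))**2)*5 = -52*(-3 + (6 + 2 - 2)**2)*5 = -52*(-3 + 6**2)*5 = -52*(-3 + 36)*5 = -52*33*5 = -1716*5 = -8580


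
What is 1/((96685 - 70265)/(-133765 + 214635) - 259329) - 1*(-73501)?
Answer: 154145634286394/2097190981 ≈ 73501.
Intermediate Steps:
1/((96685 - 70265)/(-133765 + 214635) - 259329) - 1*(-73501) = 1/(26420/80870 - 259329) + 73501 = 1/(26420*(1/80870) - 259329) + 73501 = 1/(2642/8087 - 259329) + 73501 = 1/(-2097190981/8087) + 73501 = -8087/2097190981 + 73501 = 154145634286394/2097190981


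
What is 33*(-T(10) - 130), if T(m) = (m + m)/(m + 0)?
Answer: -4356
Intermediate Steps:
T(m) = 2 (T(m) = (2*m)/m = 2)
33*(-T(10) - 130) = 33*(-1*2 - 130) = 33*(-2 - 130) = 33*(-132) = -4356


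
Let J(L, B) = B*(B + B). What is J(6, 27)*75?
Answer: 109350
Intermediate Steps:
J(L, B) = 2*B² (J(L, B) = B*(2*B) = 2*B²)
J(6, 27)*75 = (2*27²)*75 = (2*729)*75 = 1458*75 = 109350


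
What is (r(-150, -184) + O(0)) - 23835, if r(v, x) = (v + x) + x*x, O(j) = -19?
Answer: 9668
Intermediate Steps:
r(v, x) = v + x + x² (r(v, x) = (v + x) + x² = v + x + x²)
(r(-150, -184) + O(0)) - 23835 = ((-150 - 184 + (-184)²) - 19) - 23835 = ((-150 - 184 + 33856) - 19) - 23835 = (33522 - 19) - 23835 = 33503 - 23835 = 9668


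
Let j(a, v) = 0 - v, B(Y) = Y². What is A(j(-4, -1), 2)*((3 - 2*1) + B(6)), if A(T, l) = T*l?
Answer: 74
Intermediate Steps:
j(a, v) = -v
A(j(-4, -1), 2)*((3 - 2*1) + B(6)) = (-1*(-1)*2)*((3 - 2*1) + 6²) = (1*2)*((3 - 2) + 36) = 2*(1 + 36) = 2*37 = 74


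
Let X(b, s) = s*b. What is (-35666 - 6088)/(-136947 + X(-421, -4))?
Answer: 41754/135263 ≈ 0.30869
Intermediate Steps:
X(b, s) = b*s
(-35666 - 6088)/(-136947 + X(-421, -4)) = (-35666 - 6088)/(-136947 - 421*(-4)) = -41754/(-136947 + 1684) = -41754/(-135263) = -41754*(-1/135263) = 41754/135263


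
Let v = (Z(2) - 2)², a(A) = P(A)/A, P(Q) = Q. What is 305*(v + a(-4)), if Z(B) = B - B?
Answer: 1525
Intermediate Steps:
Z(B) = 0
a(A) = 1 (a(A) = A/A = 1)
v = 4 (v = (0 - 2)² = (-2)² = 4)
305*(v + a(-4)) = 305*(4 + 1) = 305*5 = 1525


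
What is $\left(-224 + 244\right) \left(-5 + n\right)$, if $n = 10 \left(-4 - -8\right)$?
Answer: $700$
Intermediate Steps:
$n = 40$ ($n = 10 \left(-4 + 8\right) = 10 \cdot 4 = 40$)
$\left(-224 + 244\right) \left(-5 + n\right) = \left(-224 + 244\right) \left(-5 + 40\right) = 20 \cdot 35 = 700$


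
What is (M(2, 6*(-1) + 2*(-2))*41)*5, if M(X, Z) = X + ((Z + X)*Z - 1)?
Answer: 16605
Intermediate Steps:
M(X, Z) = -1 + X + Z*(X + Z) (M(X, Z) = X + ((X + Z)*Z - 1) = X + (Z*(X + Z) - 1) = X + (-1 + Z*(X + Z)) = -1 + X + Z*(X + Z))
(M(2, 6*(-1) + 2*(-2))*41)*5 = ((-1 + 2 + (6*(-1) + 2*(-2))² + 2*(6*(-1) + 2*(-2)))*41)*5 = ((-1 + 2 + (-6 - 4)² + 2*(-6 - 4))*41)*5 = ((-1 + 2 + (-10)² + 2*(-10))*41)*5 = ((-1 + 2 + 100 - 20)*41)*5 = (81*41)*5 = 3321*5 = 16605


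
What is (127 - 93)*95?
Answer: 3230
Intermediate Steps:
(127 - 93)*95 = 34*95 = 3230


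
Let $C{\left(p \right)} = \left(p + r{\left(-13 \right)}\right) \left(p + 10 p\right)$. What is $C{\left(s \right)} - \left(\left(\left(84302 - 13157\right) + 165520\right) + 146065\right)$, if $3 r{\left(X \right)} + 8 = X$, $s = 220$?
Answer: $132730$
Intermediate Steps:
$r{\left(X \right)} = - \frac{8}{3} + \frac{X}{3}$
$C{\left(p \right)} = 11 p \left(-7 + p\right)$ ($C{\left(p \right)} = \left(p + \left(- \frac{8}{3} + \frac{1}{3} \left(-13\right)\right)\right) \left(p + 10 p\right) = \left(p - 7\right) 11 p = \left(-7 + p\right) 11 p = 11 p \left(-7 + p\right)$)
$C{\left(s \right)} - \left(\left(\left(84302 - 13157\right) + 165520\right) + 146065\right) = 11 \cdot 220 \left(-7 + 220\right) - \left(\left(\left(84302 - 13157\right) + 165520\right) + 146065\right) = 11 \cdot 220 \cdot 213 - \left(\left(\left(84302 - 13157\right) + 165520\right) + 146065\right) = 515460 - \left(\left(71145 + 165520\right) + 146065\right) = 515460 - \left(236665 + 146065\right) = 515460 - 382730 = 132730$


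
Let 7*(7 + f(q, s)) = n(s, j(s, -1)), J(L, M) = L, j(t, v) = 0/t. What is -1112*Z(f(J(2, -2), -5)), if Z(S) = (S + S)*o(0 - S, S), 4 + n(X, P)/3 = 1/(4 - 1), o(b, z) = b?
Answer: 8006400/49 ≈ 1.6340e+5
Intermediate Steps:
j(t, v) = 0
n(X, P) = -11 (n(X, P) = -12 + 3/(4 - 1) = -12 + 3/3 = -12 + 3*(⅓) = -12 + 1 = -11)
f(q, s) = -60/7 (f(q, s) = -7 + (⅐)*(-11) = -7 - 11/7 = -60/7)
Z(S) = -2*S² (Z(S) = (S + S)*(0 - S) = (2*S)*(-S) = -2*S²)
-1112*Z(f(J(2, -2), -5)) = -(-2224)*(-60/7)² = -(-2224)*3600/49 = -1112*(-7200/49) = 8006400/49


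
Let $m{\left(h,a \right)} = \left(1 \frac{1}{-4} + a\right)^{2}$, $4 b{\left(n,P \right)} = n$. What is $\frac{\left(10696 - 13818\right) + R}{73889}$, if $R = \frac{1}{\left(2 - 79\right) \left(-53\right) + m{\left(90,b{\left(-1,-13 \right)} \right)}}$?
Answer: $- \frac{50966646}{1206237925} \approx -0.042253$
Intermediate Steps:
$b{\left(n,P \right)} = \frac{n}{4}$
$m{\left(h,a \right)} = \left(- \frac{1}{4} + a\right)^{2}$ ($m{\left(h,a \right)} = \left(1 \left(- \frac{1}{4}\right) + a\right)^{2} = \left(- \frac{1}{4} + a\right)^{2}$)
$R = \frac{4}{16325}$ ($R = \frac{1}{\left(2 - 79\right) \left(-53\right) + \frac{\left(-1 + 4 \cdot \frac{1}{4} \left(-1\right)\right)^{2}}{16}} = \frac{1}{\left(-77\right) \left(-53\right) + \frac{\left(-1 + 4 \left(- \frac{1}{4}\right)\right)^{2}}{16}} = \frac{1}{4081 + \frac{\left(-1 - 1\right)^{2}}{16}} = \frac{1}{4081 + \frac{\left(-2\right)^{2}}{16}} = \frac{1}{4081 + \frac{1}{16} \cdot 4} = \frac{1}{4081 + \frac{1}{4}} = \frac{1}{\frac{16325}{4}} = \frac{4}{16325} \approx 0.00024502$)
$\frac{\left(10696 - 13818\right) + R}{73889} = \frac{\left(10696 - 13818\right) + \frac{4}{16325}}{73889} = \left(-3122 + \frac{4}{16325}\right) \frac{1}{73889} = \left(- \frac{50966646}{16325}\right) \frac{1}{73889} = - \frac{50966646}{1206237925}$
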